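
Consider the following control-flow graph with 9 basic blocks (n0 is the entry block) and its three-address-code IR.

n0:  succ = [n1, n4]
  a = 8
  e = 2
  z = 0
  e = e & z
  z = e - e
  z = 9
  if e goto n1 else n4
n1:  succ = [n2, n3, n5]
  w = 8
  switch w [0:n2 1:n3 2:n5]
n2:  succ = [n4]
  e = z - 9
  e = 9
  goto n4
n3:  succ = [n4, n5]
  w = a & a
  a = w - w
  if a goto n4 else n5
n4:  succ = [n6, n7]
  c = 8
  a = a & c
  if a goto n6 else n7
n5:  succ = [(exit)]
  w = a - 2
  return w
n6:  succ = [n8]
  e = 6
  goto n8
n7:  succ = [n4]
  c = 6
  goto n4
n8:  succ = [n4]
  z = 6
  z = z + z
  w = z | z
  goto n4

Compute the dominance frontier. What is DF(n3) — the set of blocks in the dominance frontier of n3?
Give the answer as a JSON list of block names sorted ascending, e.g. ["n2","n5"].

idom tree: n1←n0 n2←n1 n3←n1 n4←n0 n5←n1 n6←n4 n7←n4 n8←n6
Dom at joins:
  n4: preds {n0,n2,n3,n7,n8}: {n0} ∩ {n0,n1,n2} ∩ {n0,n1,n3} ∩ {n0,n4,n7} ∩ {n0,n4,n6,n8} = {n0}; idom=n0
  n5: preds {n1,n3}: {n0,n1} ∩ {n0,n1,n3} = {n0,n1}; idom=n1

DF derivation:
  n4←n0: walk · to n0
  n4←n2: walk n2→n1 to n0
  n4←n3: walk n3→n1 to n0
  n4←n7: walk n7→n4 to n0
  n4←n8: walk n8→n6→n4 to n0
  n5←n1: walk · to n1
  n5←n3: walk n3 to n1
  DF(n0)=∅
  DF(n1)={n4}
  DF(n2)={n4}
  DF(n3)={n4,n5}
  DF(n4)={n4}
  DF(n5)=∅
  DF(n6)={n4}
  DF(n7)={n4}
  DF(n8)={n4}

DF(n3) = ["n4", "n5"]

Answer: ["n4", "n5"]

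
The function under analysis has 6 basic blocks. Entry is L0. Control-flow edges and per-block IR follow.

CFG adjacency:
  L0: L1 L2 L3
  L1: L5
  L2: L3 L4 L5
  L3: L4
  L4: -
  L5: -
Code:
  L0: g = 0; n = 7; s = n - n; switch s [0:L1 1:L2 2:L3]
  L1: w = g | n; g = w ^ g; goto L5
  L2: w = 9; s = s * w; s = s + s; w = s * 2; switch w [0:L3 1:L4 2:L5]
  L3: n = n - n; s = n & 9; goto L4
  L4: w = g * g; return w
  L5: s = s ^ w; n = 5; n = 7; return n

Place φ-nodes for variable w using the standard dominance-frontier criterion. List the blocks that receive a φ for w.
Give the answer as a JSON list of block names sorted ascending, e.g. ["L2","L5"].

idom tree: L1←L0 L2←L0 L3←L0 L4←L0 L5←L0
Dom at joins:
  L3: preds {L0,L2}: {L0} ∩ {L0,L2} = {L0}; idom=L0
  L4: preds {L2,L3}: {L0,L2} ∩ {L0,L3} = {L0}; idom=L0
  L5: preds {L1,L2}: {L0,L1} ∩ {L0,L2} = {L0}; idom=L0

DF walk-up:
  L3←L0: walk · to L0
  L3←L2: walk L2 to L0
  L4←L2: walk L2 to L0
  L4←L3: walk L3 to L0
  L5←L1: walk L1 to L0
  L5←L2: walk L2 to L0
  L0 → ∅
  L1 → {L5}
  L2 → {L3,L4,L5}
  L3 → {L4}
  L4 → ∅
  L5 → ∅

φ for w: defs {L1,L2,L4}
  DF⁺ = {L3,L4,L5}

Answer: ["L3", "L4", "L5"]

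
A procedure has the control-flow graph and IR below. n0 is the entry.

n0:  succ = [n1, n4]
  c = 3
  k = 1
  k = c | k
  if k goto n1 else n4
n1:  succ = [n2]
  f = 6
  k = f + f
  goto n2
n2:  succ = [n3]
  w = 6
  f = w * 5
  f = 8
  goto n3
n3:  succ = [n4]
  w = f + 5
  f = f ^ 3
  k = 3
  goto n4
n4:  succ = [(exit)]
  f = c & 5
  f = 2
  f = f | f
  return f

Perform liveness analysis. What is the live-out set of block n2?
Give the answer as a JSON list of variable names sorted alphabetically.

Answer: ["c", "f"]

Derivation:
Per-block:
  n0: def={c,k} ue=∅
  n1: def={f,k} ue=∅
  n2: def={f,w} ue=∅
  n3: def={f,k,w} ue={f}
  n4: def={f} ue={c}

Live sets:
  n0 li=∅ lo={c}
  n1 li={c} lo={c}
  n2 li={c} lo={c,f}
  n3 li={c,f} lo={c}
  n4 li={c} lo=∅

live-out(n2) = ["c", "f"]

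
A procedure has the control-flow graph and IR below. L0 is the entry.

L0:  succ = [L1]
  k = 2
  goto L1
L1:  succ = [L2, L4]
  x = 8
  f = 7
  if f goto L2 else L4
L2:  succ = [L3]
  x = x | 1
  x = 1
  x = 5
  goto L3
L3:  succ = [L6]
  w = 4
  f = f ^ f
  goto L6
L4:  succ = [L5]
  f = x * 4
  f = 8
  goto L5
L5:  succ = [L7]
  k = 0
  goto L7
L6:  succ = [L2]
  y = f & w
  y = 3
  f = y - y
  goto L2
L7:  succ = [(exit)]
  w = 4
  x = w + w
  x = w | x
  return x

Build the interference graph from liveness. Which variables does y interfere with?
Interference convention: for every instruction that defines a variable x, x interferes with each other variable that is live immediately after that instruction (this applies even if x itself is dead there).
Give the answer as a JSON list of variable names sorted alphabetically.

def/use:
  L0: {k} / ∅
  L1: {f,x} / ∅
  L2: {x} / {x}
  L3: {f,w} / {f}
  L4: {f} / {x}
  L5: {k} / ∅
  L6: {f,y} / {f,w}
  L7: {w,x} / ∅

Liveness:
  L0: in=∅ out=∅
  L1: in=∅ out={f,x}
  L2: in={f,x} out={f,x}
  L3: in={f,x} out={f,w,x}
  L4: in={x} out=∅
  L5: in=∅ out=∅
  L6: in={f,w,x} out={f,x}
  L7: in=∅ out=∅

Interfere edges:
  f: {w,x}
  k: ∅
  w: {f,x}
  x: {f,w,y}
  y: {x}

N(y) = ["x"]

Answer: ["x"]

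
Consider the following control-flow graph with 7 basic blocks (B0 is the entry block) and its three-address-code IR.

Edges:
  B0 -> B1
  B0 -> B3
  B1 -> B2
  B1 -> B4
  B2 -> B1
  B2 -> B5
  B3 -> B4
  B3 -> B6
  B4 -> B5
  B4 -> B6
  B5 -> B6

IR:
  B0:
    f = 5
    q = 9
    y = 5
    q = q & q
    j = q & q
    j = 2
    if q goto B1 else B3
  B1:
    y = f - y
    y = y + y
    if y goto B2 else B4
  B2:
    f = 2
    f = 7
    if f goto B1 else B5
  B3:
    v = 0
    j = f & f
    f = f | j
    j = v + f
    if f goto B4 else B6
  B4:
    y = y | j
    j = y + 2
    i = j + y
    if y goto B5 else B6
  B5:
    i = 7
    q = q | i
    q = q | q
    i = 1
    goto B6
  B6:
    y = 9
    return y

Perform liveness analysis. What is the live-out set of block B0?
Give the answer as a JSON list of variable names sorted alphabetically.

Answer: ["f", "j", "q", "y"]

Analysis:
def/use:
  B0: {f,j,q,y} / ∅
  B1: {y} / {f,y}
  B2: {f} / ∅
  B3: {f,j,v} / {f}
  B4: {i,j,y} / {j,y}
  B5: {i,q} / {q}
  B6: {y} / ∅

Liveness:
  live B0: ∅→{f,j,q,y}
  live B1: {f,j,q,y}→{j,q,y}
  live B2: {j,q,y}→{f,j,q,y}
  live B3: {f,q,y}→{j,q,y}
  live B4: {j,q,y}→{q}
  live B5: {q}→∅
  live B6: ∅→∅

live-out(B0) = ["f", "j", "q", "y"]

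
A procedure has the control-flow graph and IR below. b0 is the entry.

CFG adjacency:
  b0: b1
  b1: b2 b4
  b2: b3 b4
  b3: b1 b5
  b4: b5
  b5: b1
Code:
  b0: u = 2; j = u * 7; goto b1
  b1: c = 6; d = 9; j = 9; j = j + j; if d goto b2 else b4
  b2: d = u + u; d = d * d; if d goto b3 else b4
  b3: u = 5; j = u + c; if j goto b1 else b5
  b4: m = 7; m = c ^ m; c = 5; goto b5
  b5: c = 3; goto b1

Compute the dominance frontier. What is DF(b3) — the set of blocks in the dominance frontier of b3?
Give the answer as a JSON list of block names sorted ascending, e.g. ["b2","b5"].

Answer: ["b1", "b5"]

Derivation:
idom tree: b1←b0 b2←b1 b3←b2 b4←b1 b5←b1
Dom∩ at merges:
  b1: preds {b0,b3,b5}: {b0} ∩ {b0,b1,b2,b3} ∩ {b0,b1,b5} = {b0}; idom=b0
  b4: preds {b1,b2}: {b0,b1} ∩ {b0,b1,b2} = {b0,b1}; idom=b1
  b5: preds {b3,b4}: {b0,b1,b2,b3} ∩ {b0,b1,b4} = {b0,b1}; idom=b1

DF derivation:
  join b1 pred b0: · stop@b0
  join b1 pred b3: b3→b2→b1 stop@b0
  join b1 pred b5: b5→b1 stop@b0
  join b4 pred b1: · stop@b1
  join b4 pred b2: b2 stop@b1
  join b5 pred b3: b3→b2 stop@b1
  join b5 pred b4: b4 stop@b1
  b0: DF=∅
  b1: DF={b1}
  b2: DF={b1,b4,b5}
  b3: DF={b1,b5}
  b4: DF={b5}
  b5: DF={b1}

DF(b3) = ["b1", "b5"]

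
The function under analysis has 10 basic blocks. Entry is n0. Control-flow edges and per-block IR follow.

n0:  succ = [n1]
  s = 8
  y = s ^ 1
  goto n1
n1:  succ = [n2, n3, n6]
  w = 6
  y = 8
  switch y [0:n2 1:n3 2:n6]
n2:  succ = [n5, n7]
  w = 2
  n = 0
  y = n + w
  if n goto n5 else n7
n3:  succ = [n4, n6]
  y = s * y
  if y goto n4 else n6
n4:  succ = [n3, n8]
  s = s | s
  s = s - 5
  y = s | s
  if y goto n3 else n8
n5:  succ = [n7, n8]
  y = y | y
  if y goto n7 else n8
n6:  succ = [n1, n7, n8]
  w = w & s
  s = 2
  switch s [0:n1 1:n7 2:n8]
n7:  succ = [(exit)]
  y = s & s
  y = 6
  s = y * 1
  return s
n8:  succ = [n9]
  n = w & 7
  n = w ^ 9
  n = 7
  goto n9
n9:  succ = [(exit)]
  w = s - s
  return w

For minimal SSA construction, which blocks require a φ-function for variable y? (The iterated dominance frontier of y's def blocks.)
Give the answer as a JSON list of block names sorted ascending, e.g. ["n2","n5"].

Answer: ["n1", "n3", "n6", "n7", "n8"]

Analysis:
idom tree: n1←n0 n2←n1 n3←n1 n4←n3 n5←n2 n6←n1 n7←n1 n8←n1 n9←n8
Join-block Dom:
  n1: preds {n0,n6}: {n0} ∩ {n0,n1,n6} = {n0}; idom=n0
  n3: preds {n1,n4}: {n0,n1} ∩ {n0,n1,n3,n4} = {n0,n1}; idom=n1
  n6: preds {n1,n3}: {n0,n1} ∩ {n0,n1,n3} = {n0,n1}; idom=n1
  n7: preds {n2,n5,n6}: {n0,n1,n2} ∩ {n0,n1,n2,n5} ∩ {n0,n1,n6} = {n0,n1}; idom=n1
  n8: preds {n4,n5,n6}: {n0,n1,n3,n4} ∩ {n0,n1,n2,n5} ∩ {n0,n1,n6} = {n0,n1}; idom=n1

DF walk-up:
  n1←n0: walk · to n0
  n1←n6: walk n6→n1 to n0
  n3←n1: walk · to n1
  n3←n4: walk n4→n3 to n1
  n6←n1: walk · to n1
  n6←n3: walk n3 to n1
  n7←n2: walk n2 to n1
  n7←n5: walk n5→n2 to n1
  n7←n6: walk n6 to n1
  n8←n4: walk n4→n3 to n1
  n8←n5: walk n5→n2 to n1
  n8←n6: walk n6 to n1
  n0: DF=∅
  n1: DF={n1}
  n2: DF={n7,n8}
  n3: DF={n3,n6,n8}
  n4: DF={n3,n8}
  n5: DF={n7,n8}
  n6: DF={n1,n7,n8}
  n7: DF=∅
  n8: DF=∅
  n9: DF=∅

φ for y: defs {n0,n1,n2,n3,n4,n5,n7}
  DF⁺ = {n1,n3,n6,n7,n8}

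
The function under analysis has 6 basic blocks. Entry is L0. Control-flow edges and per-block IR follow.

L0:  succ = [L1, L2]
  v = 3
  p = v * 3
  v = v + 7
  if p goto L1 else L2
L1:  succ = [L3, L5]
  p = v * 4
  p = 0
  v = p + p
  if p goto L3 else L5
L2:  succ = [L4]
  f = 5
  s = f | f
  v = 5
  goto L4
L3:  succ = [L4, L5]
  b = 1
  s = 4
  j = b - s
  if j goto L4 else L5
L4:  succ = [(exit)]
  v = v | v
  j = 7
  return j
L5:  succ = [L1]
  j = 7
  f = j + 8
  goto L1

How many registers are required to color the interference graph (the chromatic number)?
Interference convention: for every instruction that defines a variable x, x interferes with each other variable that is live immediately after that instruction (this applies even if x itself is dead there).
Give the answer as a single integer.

Block summaries:
  L0 def {p,v} use ∅
  L1 def {p,v} use {v}
  L2 def {f,s,v} use ∅
  L3 def {b,j,s} use ∅
  L4 def {j,v} use {v}
  L5 def {f,j} use ∅

Liveness:
  live L0: ∅→{v}
  live L1: {v}→{v}
  live L2: ∅→{v}
  live L3: {v}→{v}
  live L4: {v}→∅
  live L5: {v}→{v}

Interference:
  b — {s,v}
  f — {v}
  j — {v}
  p — {v}
  s — {b,v}
  v — {b,f,j,p,s}

Registers:
  clique {b,s,v} ⇒ need ≥ 3
  assign b→c1 f→c1 j→c1 p→c1 s→c2 v→c0 — no edge inside a register ⇒ χ ≤ 3
  χ = 3

Answer: 3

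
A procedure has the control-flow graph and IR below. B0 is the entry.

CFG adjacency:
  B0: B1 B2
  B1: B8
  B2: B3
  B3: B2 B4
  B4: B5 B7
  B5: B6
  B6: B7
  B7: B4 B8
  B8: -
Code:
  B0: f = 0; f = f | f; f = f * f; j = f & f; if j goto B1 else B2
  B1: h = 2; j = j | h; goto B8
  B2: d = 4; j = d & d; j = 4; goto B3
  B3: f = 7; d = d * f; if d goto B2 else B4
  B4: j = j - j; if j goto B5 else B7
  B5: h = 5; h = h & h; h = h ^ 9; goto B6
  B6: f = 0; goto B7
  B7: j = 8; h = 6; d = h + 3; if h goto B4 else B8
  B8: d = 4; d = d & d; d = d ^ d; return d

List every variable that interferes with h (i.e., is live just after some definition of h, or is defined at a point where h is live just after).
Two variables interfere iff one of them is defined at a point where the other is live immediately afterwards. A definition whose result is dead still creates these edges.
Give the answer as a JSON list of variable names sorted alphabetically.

def/use:
  B0: def={f,j} ue=∅
  B1: def={h,j} ue={j}
  B2: def={d,j} ue=∅
  B3: def={d,f} ue={d}
  B4: def={j} ue={j}
  B5: def={h} ue=∅
  B6: def={f} ue=∅
  B7: def={d,h,j} ue=∅
  B8: def={d} ue=∅

Live sets:
  live B0: ∅→{j}
  live B1: {j}→∅
  live B2: ∅→{d,j}
  live B3: {d,j}→{j}
  live B4: {j}→∅
  live B5: ∅→∅
  live B6: ∅→∅
  live B7: ∅→{j}
  live B8: ∅→∅

Interference:
  d↔{f,h,j}
  f↔{d,j}
  h↔{d,j}
  j↔{d,f,h}

N(h) = ["d", "j"]

Answer: ["d", "j"]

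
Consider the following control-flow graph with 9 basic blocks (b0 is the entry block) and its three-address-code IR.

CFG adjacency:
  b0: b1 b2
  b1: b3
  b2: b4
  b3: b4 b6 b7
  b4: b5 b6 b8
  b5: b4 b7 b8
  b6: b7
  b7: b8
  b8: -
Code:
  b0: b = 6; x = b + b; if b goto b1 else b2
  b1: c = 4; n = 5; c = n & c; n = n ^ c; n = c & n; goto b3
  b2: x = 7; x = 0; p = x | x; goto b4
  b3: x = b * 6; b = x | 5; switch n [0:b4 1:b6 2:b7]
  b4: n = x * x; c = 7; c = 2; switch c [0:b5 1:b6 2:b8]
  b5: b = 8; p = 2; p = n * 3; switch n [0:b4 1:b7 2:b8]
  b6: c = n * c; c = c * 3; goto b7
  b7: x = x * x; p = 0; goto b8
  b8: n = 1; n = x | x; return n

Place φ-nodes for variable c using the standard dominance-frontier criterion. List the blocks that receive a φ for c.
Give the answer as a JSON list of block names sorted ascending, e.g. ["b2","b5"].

Answer: ["b4", "b6", "b7", "b8"]

Derivation:
idom tree: b1←b0 b2←b0 b3←b1 b4←b0 b5←b4 b6←b0 b7←b0 b8←b0
Join-block Dom:
  b4: preds {b2,b3,b5}: {b0,b2} ∩ {b0,b1,b3} ∩ {b0,b4,b5} = {b0}; idom=b0
  b6: preds {b3,b4}: {b0,b1,b3} ∩ {b0,b4} = {b0}; idom=b0
  b7: preds {b3,b5,b6}: {b0,b1,b3} ∩ {b0,b4,b5} ∩ {b0,b6} = {b0}; idom=b0
  b8: preds {b4,b5,b7}: {b0,b4} ∩ {b0,b4,b5} ∩ {b0,b7} = {b0}; idom=b0

DF walk-up:
  join b4 pred b2: b2 stop@b0
  join b4 pred b3: b3→b1 stop@b0
  join b4 pred b5: b5→b4 stop@b0
  join b6 pred b3: b3→b1 stop@b0
  join b6 pred b4: b4 stop@b0
  join b7 pred b3: b3→b1 stop@b0
  join b7 pred b5: b5→b4 stop@b0
  join b7 pred b6: b6 stop@b0
  join b8 pred b4: b4 stop@b0
  join b8 pred b5: b5→b4 stop@b0
  join b8 pred b7: b7 stop@b0
  b0: DF=∅
  b1: DF={b4,b6,b7}
  b2: DF={b4}
  b3: DF={b4,b6,b7}
  b4: DF={b4,b6,b7,b8}
  b5: DF={b4,b7,b8}
  b6: DF={b7}
  b7: DF={b8}
  b8: DF=∅

φ for c: defs {b1,b4,b6}
  DF⁺ = {b4,b6,b7,b8}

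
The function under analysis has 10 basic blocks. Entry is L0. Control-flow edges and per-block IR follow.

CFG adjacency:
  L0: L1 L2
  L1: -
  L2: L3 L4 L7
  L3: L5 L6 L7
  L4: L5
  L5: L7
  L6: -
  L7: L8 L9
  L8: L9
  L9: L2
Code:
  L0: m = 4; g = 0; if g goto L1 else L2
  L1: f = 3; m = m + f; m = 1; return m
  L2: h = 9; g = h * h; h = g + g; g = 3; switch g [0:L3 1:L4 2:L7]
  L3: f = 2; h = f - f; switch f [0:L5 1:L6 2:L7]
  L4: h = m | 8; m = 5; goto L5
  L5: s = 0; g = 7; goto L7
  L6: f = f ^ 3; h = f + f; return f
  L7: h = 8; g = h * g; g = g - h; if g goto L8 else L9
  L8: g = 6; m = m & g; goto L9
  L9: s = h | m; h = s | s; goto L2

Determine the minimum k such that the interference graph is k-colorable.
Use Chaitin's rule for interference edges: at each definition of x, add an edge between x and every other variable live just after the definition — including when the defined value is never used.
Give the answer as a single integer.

Answer: 4

Derivation:
def/use:
  L0: {g,m} / ∅
  L1: {f,m} / {m}
  L2: {g,h} / ∅
  L3: {f,h} / ∅
  L4: {h,m} / {m}
  L5: {g,s} / ∅
  L6: {f,h} / {f}
  L7: {g,h} / {g}
  L8: {g,m} / {m}
  L9: {h,s} / {h,m}

Backward fixpoint:
  live L0: ∅→{m}
  live L1: {m}→∅
  live L2: {m}→{g,m}
  live L3: {g,m}→{f,g,m}
  live L4: {m}→{m}
  live L5: {m}→{g,m}
  live L6: {f}→∅
  live L7: {g,m}→{h,m}
  live L8: {h,m}→{h,m}
  live L9: {h,m}→{m}

Interfere edges:
  f — {g,h,m}
  g — {f,h,m}
  h — {f,g,m}
  m — {f,g,h,s}
  s — {m}

Registers:
  clique {f,g,h,m} ⇒ need ≥ 4
  assign f→r1 g→r2 h→r3 m→r0 s→r1 — no edge inside a register ⇒ χ ≤ 4
  χ = 4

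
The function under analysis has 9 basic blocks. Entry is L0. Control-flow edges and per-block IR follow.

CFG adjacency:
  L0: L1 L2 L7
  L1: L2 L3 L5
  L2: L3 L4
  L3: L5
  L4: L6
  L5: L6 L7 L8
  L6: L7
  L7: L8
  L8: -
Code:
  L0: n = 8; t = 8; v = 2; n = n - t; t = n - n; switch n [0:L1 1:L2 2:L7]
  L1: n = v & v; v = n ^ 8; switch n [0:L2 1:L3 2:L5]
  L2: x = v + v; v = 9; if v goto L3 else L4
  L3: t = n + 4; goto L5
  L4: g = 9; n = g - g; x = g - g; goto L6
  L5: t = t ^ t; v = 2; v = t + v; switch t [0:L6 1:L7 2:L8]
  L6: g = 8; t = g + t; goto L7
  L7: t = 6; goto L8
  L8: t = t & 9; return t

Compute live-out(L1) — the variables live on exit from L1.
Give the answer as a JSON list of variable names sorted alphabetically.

Answer: ["n", "t", "v"]

Analysis:
Per-block:
  L0: {n,t,v} / ∅
  L1: {n,v} / {v}
  L2: {v,x} / {v}
  L3: {t} / {n}
  L4: {g,n,x} / ∅
  L5: {t,v} / {t}
  L6: {g,t} / {t}
  L7: {t} / ∅
  L8: {t} / {t}

Live sets:
  live L0: ∅→{n,t,v}
  live L1: {t,v}→{n,t,v}
  live L2: {n,t,v}→{n,t}
  live L3: {n}→{t}
  live L4: {t}→{t}
  live L5: {t}→{t}
  live L6: {t}→∅
  live L7: ∅→{t}
  live L8: {t}→∅

live-out(L1) = ["n", "t", "v"]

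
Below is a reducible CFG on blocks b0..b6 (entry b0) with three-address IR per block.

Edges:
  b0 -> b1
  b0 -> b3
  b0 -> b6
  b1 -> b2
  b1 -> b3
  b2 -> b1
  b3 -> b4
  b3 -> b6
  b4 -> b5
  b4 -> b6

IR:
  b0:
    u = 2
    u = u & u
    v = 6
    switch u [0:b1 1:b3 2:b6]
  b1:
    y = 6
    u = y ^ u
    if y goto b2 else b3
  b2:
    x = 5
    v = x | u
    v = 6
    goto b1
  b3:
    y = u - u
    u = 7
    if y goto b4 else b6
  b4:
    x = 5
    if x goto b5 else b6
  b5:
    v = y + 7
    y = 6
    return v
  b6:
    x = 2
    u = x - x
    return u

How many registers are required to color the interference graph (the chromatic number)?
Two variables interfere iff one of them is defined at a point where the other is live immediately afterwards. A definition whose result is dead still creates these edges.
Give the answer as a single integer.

Per-block:
  b0: def={u,v} ue=∅
  b1: def={u,y} ue={u}
  b2: def={v,x} ue={u}
  b3: def={u,y} ue={u}
  b4: def={x} ue=∅
  b5: def={v,y} ue={y}
  b6: def={u,x} ue=∅

Backward fixpoint:
  b0 li=∅ lo={u}
  b1 li={u} lo={u}
  b2 li={u} lo={u}
  b3 li={u} lo={y}
  b4 li={y} lo={y}
  b5 li={y} lo=∅
  b6 li=∅ lo=∅

Interference:
  u — {v,x,y}
  v — {u,y}
  x — {u,y}
  y — {u,v,x}

Chromatic number:
  clique {u,v,y} ⇒ need ≥ 3
  3-colouring: R0={u}  R1={y}  R2={v,x}
  χ = 3

Answer: 3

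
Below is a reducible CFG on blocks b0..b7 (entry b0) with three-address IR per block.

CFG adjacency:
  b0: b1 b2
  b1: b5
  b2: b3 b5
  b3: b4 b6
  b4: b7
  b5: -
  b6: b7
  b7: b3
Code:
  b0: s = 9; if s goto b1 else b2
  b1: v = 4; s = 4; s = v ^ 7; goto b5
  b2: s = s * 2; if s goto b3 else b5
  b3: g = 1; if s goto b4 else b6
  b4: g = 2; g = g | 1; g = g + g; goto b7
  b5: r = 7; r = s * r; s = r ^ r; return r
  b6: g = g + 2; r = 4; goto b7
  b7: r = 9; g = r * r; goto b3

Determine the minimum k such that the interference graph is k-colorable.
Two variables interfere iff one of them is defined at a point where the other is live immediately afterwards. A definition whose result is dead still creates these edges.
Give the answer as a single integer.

Answer: 2

Analysis:
Per-block:
  b0: def={s} ue=∅
  b1: def={s,v} ue=∅
  b2: def={s} ue={s}
  b3: def={g} ue={s}
  b4: def={g} ue=∅
  b5: def={r,s} ue={s}
  b6: def={g,r} ue={g}
  b7: def={g,r} ue=∅

Liveness:
  b0: in=∅ out={s}
  b1: in=∅ out={s}
  b2: in={s} out={s}
  b3: in={s} out={g,s}
  b4: in={s} out={s}
  b5: in={s} out=∅
  b6: in={g,s} out={s}
  b7: in={s} out={s}

Interfere edges:
  g: {s}
  r: {s}
  s: {g,r,v}
  v: {s}

Registers:
  lower bound: {g,s} mutually conflict ⇒ χ ≥ 2
  assign g→r1 r→r1 s→r0 v→r1 — no edge inside a register ⇒ χ ≤ 2
  χ = 2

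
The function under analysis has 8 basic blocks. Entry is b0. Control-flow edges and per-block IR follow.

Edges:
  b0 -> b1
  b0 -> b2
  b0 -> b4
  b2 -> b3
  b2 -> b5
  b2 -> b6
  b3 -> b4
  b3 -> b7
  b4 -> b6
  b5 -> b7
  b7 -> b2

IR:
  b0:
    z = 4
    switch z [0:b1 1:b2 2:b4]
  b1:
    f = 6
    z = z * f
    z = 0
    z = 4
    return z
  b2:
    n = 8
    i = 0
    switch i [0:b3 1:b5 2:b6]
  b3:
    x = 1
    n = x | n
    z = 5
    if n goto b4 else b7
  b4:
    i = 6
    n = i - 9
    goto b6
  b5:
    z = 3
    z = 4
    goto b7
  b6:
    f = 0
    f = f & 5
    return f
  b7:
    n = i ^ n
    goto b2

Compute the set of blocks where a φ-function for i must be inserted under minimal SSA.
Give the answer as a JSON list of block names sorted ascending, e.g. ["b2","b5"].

idom tree: b1←b0 b2←b0 b3←b2 b4←b0 b5←b2 b6←b0 b7←b2
Join-block Dom:
  b2: preds {b0,b7}: {b0} ∩ {b0,b2,b7} = {b0}; idom=b0
  b4: preds {b0,b3}: {b0} ∩ {b0,b2,b3} = {b0}; idom=b0
  b6: preds {b2,b4}: {b0,b2} ∩ {b0,b4} = {b0}; idom=b0
  b7: preds {b3,b5}: {b0,b2,b3} ∩ {b0,b2,b5} = {b0,b2}; idom=b2

DF walk-up:
  join b2 pred b0: · stop@b0
  join b2 pred b7: b7→b2 stop@b0
  join b4 pred b0: · stop@b0
  join b4 pred b3: b3→b2 stop@b0
  join b6 pred b2: b2 stop@b0
  join b6 pred b4: b4 stop@b0
  join b7 pred b3: b3 stop@b2
  join b7 pred b5: b5 stop@b2
  b0 → ∅
  b1 → ∅
  b2 → {b2,b4,b6}
  b3 → {b4,b7}
  b4 → {b6}
  b5 → {b7}
  b6 → ∅
  b7 → {b2}

φ for i: defs {b2,b4}
  DF⁺ = {b2,b4,b6}

Answer: ["b2", "b4", "b6"]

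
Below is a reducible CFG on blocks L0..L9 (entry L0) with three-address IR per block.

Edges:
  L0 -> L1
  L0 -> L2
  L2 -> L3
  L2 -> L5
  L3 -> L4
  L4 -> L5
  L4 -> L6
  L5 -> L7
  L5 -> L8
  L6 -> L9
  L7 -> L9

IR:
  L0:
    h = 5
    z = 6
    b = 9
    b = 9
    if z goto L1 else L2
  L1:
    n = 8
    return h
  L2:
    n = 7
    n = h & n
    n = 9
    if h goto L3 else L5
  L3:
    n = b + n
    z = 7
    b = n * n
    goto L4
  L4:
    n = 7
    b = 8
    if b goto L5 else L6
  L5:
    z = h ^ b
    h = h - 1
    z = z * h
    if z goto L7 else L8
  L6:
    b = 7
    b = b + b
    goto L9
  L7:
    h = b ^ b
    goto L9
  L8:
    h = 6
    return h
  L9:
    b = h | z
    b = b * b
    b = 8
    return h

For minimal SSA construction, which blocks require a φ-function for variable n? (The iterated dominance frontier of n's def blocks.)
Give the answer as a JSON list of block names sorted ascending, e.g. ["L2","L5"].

Answer: ["L5", "L9"]

Analysis:
idom tree: L1←L0 L2←L0 L3←L2 L4←L3 L5←L2 L6←L4 L7←L5 L8←L5 L9←L2
Dom at joins:
  L5: preds {L2,L4}: {L0,L2} ∩ {L0,L2,L3,L4} = {L0,L2}; idom=L2
  L9: preds {L6,L7}: {L0,L2,L3,L4,L6} ∩ {L0,L2,L5,L7} = {L0,L2}; idom=L2

Frontier:
  join L5 pred L2: · stop@L2
  join L5 pred L4: L4→L3 stop@L2
  join L9 pred L6: L6→L4→L3 stop@L2
  join L9 pred L7: L7→L5 stop@L2
  DF(L0)=∅
  DF(L1)=∅
  DF(L2)=∅
  DF(L3)={L5,L9}
  DF(L4)={L5,L9}
  DF(L5)={L9}
  DF(L6)={L9}
  DF(L7)={L9}
  DF(L8)=∅
  DF(L9)=∅

φ for n: defs {L1,L2,L3,L4}
  DF⁺ = {L5,L9}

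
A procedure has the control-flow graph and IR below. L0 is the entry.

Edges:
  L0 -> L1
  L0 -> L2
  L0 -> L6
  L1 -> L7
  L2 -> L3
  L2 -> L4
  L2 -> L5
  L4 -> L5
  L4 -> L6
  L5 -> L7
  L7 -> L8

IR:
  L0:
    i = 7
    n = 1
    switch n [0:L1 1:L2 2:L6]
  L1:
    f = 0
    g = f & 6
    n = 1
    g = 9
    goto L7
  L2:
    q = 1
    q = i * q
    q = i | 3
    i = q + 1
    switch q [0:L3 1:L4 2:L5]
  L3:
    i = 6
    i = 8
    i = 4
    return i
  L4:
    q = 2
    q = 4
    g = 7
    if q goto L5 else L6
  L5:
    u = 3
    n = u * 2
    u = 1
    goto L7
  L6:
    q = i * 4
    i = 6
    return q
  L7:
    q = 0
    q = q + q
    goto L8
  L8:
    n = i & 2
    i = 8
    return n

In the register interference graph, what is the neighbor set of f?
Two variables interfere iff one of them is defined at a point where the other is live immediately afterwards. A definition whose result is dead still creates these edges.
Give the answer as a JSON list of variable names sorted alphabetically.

Answer: ["i"]

Derivation:
def/use:
  L0: {i,n} / ∅
  L1: {f,g,n} / ∅
  L2: {i,q} / {i}
  L3: {i} / ∅
  L4: {g,q} / ∅
  L5: {n,u} / ∅
  L6: {i,q} / {i}
  L7: {q} / ∅
  L8: {i,n} / {i}

Backward fixpoint:
  L0: in=∅ out={i}
  L1: in={i} out={i}
  L2: in={i} out={i}
  L3: in=∅ out=∅
  L4: in={i} out={i}
  L5: in={i} out={i}
  L6: in={i} out=∅
  L7: in={i} out={i}
  L8: in={i} out=∅

Conflict graph:
  f↔{i}
  g↔{i,q}
  i↔{f,g,n,q,u}
  n↔{i}
  q↔{g,i}
  u↔{i}

N(f) = ["i"]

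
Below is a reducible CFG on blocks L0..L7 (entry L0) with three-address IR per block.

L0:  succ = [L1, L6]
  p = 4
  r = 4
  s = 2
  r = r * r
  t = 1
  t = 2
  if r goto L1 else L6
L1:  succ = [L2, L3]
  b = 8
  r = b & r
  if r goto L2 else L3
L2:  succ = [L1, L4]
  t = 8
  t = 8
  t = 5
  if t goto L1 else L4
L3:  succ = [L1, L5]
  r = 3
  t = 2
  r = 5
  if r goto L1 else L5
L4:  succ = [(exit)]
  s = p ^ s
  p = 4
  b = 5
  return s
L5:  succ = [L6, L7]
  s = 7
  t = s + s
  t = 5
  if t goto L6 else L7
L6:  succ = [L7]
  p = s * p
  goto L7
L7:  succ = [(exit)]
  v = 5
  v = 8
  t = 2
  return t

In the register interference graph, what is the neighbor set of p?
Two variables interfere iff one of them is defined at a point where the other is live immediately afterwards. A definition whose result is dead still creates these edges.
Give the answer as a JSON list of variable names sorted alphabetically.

Block summaries:
  L0 def {p,r,s,t} use ∅
  L1 def {b,r} use {r}
  L2 def {t} use ∅
  L3 def {r,t} use ∅
  L4 def {b,p,s} use {p,s}
  L5 def {s,t} use ∅
  L6 def {p} use {p,s}
  L7 def {t,v} use ∅

Liveness:
  live L0: ∅→{p,r,s}
  live L1: {p,r,s}→{p,r,s}
  live L2: {p,r,s}→{p,r,s}
  live L3: {p,s}→{p,r,s}
  live L4: {p,s}→∅
  live L5: {p}→{p,s}
  live L6: {p,s}→∅
  live L7: ∅→∅

Interference:
  b: {p,r,s}
  p: {b,r,s,t}
  r: {b,p,s,t}
  s: {b,p,r,t}
  t: {p,r,s}
  v: ∅

N(p) = ["b", "r", "s", "t"]

Answer: ["b", "r", "s", "t"]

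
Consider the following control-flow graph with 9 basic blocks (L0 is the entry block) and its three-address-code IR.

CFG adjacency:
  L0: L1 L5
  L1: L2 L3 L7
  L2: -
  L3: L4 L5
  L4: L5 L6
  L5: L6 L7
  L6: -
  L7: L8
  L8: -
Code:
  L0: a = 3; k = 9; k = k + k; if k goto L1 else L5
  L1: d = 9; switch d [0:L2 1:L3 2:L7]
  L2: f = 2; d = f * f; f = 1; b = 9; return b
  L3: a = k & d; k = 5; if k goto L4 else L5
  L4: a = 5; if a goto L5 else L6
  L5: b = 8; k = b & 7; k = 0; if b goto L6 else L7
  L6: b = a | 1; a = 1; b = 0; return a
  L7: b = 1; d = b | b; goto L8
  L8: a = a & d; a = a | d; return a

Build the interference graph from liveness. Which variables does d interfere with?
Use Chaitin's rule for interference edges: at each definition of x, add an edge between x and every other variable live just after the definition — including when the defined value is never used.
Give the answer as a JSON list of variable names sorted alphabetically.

Block summaries:
  L0: def={a,k} ue=∅
  L1: def={d} ue=∅
  L2: def={b,d,f} ue=∅
  L3: def={a,k} ue={d,k}
  L4: def={a} ue=∅
  L5: def={b,k} ue=∅
  L6: def={a,b} ue={a}
  L7: def={b,d} ue=∅
  L8: def={a} ue={a,d}

Backward fixpoint:
  L0: in=∅ out={a,k}
  L1: in={a,k} out={a,d,k}
  L2: in=∅ out=∅
  L3: in={d,k} out={a}
  L4: in=∅ out={a}
  L5: in={a} out={a}
  L6: in={a} out=∅
  L7: in={a} out={a,d}
  L8: in={a,d} out=∅

Interference:
  a: {b,d,k}
  b: {a,k}
  d: {a,k}
  f: ∅
  k: {a,b,d}

N(d) = ["a", "k"]

Answer: ["a", "k"]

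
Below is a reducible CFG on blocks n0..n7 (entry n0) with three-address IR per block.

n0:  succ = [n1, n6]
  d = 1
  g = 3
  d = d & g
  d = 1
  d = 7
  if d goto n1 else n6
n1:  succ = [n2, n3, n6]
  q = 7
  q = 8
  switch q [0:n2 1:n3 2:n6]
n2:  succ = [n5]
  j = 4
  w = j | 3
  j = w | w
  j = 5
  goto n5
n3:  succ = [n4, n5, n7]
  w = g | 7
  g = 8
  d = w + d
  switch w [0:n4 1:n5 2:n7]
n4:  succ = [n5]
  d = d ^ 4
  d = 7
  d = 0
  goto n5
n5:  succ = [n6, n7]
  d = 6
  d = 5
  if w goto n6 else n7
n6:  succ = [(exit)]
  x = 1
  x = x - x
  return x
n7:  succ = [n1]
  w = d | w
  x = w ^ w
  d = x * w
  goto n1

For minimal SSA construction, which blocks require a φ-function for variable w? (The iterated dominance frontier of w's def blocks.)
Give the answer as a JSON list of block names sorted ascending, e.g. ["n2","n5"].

Answer: ["n1", "n5", "n6", "n7"]

Working:
idom tree: n1←n0 n2←n1 n3←n1 n4←n3 n5←n1 n6←n0 n7←n1
Join-block Dom:
  n1: preds {n0,n7}: {n0} ∩ {n0,n1,n7} = {n0}; idom=n0
  n5: preds {n2,n3,n4}: {n0,n1,n2} ∩ {n0,n1,n3} ∩ {n0,n1,n3,n4} = {n0,n1}; idom=n1
  n6: preds {n0,n1,n5}: {n0} ∩ {n0,n1} ∩ {n0,n1,n5} = {n0}; idom=n0
  n7: preds {n3,n5}: {n0,n1,n3} ∩ {n0,n1,n5} = {n0,n1}; idom=n1

DF walk-up:
  join n1 pred n0: · stop@n0
  join n1 pred n7: n7→n1 stop@n0
  join n5 pred n2: n2 stop@n1
  join n5 pred n3: n3 stop@n1
  join n5 pred n4: n4→n3 stop@n1
  join n6 pred n0: · stop@n0
  join n6 pred n1: n1 stop@n0
  join n6 pred n5: n5→n1 stop@n0
  join n7 pred n3: n3 stop@n1
  join n7 pred n5: n5 stop@n1
  DF(n0)=∅
  DF(n1)={n1,n6}
  DF(n2)={n5}
  DF(n3)={n5,n7}
  DF(n4)={n5}
  DF(n5)={n6,n7}
  DF(n6)=∅
  DF(n7)={n1}

φ for w: defs {n2,n3,n7}
  DF⁺ = {n1,n5,n6,n7}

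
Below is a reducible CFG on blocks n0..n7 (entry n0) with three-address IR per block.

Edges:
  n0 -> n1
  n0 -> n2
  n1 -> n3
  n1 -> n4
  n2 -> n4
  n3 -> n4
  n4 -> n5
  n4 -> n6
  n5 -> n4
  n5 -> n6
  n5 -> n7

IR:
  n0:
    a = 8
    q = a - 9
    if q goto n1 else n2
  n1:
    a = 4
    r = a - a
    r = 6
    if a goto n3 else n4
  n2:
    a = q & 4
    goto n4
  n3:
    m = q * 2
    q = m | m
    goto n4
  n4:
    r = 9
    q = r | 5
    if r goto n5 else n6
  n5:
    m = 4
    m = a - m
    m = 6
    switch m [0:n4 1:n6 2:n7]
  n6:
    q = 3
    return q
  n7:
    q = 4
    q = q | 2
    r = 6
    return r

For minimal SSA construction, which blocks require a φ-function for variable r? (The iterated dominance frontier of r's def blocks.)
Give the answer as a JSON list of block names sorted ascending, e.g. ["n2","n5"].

Answer: ["n4"]

Analysis:
idom tree: n1←n0 n2←n0 n3←n1 n4←n0 n5←n4 n6←n4 n7←n5
Dom at joins:
  n4: preds {n1,n2,n3,n5}: {n0,n1} ∩ {n0,n2} ∩ {n0,n1,n3} ∩ {n0,n4,n5} = {n0}; idom=n0
  n6: preds {n4,n5}: {n0,n4} ∩ {n0,n4,n5} = {n0,n4}; idom=n4

DF walk-up:
  n4←n1: walk n1 to n0
  n4←n2: walk n2 to n0
  n4←n3: walk n3→n1 to n0
  n4←n5: walk n5→n4 to n0
  n6←n4: walk · to n4
  n6←n5: walk n5 to n4
  n0: DF=∅
  n1: DF={n4}
  n2: DF={n4}
  n3: DF={n4}
  n4: DF={n4}
  n5: DF={n4,n6}
  n6: DF=∅
  n7: DF=∅

φ for r: defs {n1,n4,n7}
  DF⁺ = {n4}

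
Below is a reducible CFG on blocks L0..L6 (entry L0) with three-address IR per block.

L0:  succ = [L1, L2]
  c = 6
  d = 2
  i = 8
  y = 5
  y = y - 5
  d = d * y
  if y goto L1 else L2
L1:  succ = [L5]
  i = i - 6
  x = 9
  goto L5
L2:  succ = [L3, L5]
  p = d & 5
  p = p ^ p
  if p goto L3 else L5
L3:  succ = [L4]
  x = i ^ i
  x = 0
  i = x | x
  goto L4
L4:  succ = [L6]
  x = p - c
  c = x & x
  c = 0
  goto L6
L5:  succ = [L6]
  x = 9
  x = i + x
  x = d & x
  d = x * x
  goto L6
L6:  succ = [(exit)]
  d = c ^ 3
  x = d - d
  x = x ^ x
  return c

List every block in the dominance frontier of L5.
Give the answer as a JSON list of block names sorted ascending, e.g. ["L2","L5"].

Answer: ["L6"]

Derivation:
idom tree: L1←L0 L2←L0 L3←L2 L4←L3 L5←L0 L6←L0
Join-block Dom:
  L5: preds {L1,L2}: {L0,L1} ∩ {L0,L2} = {L0}; idom=L0
  L6: preds {L4,L5}: {L0,L2,L3,L4} ∩ {L0,L5} = {L0}; idom=L0

DF walk-up:
  L5←L1: walk L1 to L0
  L5←L2: walk L2 to L0
  L6←L4: walk L4→L3→L2 to L0
  L6←L5: walk L5 to L0
  L0: DF=∅
  L1: DF={L5}
  L2: DF={L5,L6}
  L3: DF={L6}
  L4: DF={L6}
  L5: DF={L6}
  L6: DF=∅

DF(L5) = ["L6"]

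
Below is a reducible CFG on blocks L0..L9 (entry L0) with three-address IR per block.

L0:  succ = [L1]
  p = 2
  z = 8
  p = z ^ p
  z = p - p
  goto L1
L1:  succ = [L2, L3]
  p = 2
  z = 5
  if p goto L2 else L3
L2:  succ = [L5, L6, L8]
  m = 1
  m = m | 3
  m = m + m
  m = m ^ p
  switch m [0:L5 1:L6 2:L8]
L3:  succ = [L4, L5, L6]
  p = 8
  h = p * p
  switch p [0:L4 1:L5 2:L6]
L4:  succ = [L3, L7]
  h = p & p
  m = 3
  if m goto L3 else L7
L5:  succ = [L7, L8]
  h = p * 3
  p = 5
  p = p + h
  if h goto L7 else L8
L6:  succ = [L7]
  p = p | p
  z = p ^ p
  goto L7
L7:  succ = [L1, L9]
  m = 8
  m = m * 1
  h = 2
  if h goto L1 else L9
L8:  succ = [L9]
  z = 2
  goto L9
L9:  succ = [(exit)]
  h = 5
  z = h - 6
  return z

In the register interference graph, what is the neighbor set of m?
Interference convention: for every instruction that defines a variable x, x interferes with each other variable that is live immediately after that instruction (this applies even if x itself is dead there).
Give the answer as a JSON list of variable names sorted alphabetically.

Answer: ["p"]

Derivation:
Block summaries:
  L0: def={p,z} ue=∅
  L1: def={p,z} ue=∅
  L2: def={m} ue={p}
  L3: def={h,p} ue=∅
  L4: def={h,m} ue={p}
  L5: def={h,p} ue={p}
  L6: def={p,z} ue={p}
  L7: def={h,m} ue=∅
  L8: def={z} ue=∅
  L9: def={h,z} ue=∅

Live sets:
  live L0: ∅→∅
  live L1: ∅→{p}
  live L2: {p}→{p}
  live L3: ∅→{p}
  live L4: {p}→∅
  live L5: {p}→∅
  live L6: {p}→∅
  live L7: ∅→∅
  live L8: ∅→∅
  live L9: ∅→∅

Conflict graph:
  h↔{p}
  m↔{p}
  p↔{h,m,z}
  z↔{p}

N(m) = ["p"]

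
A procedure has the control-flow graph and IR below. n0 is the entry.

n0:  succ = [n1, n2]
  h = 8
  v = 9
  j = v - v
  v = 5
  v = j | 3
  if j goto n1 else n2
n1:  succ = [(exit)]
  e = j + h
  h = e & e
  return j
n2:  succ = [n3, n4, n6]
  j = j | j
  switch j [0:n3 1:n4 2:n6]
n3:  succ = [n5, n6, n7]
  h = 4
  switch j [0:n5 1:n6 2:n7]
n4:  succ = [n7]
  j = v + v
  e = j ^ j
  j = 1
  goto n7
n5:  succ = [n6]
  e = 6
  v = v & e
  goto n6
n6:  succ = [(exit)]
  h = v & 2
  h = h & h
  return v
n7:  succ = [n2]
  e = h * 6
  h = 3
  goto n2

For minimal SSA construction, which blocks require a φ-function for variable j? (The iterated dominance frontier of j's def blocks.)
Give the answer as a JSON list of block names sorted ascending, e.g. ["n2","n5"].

idom tree: n1←n0 n2←n0 n3←n2 n4←n2 n5←n3 n6←n2 n7←n2
Join-block Dom:
  n2: preds {n0,n7}: {n0} ∩ {n0,n2,n7} = {n0}; idom=n0
  n6: preds {n2,n3,n5}: {n0,n2} ∩ {n0,n2,n3} ∩ {n0,n2,n3,n5} = {n0,n2}; idom=n2
  n7: preds {n3,n4}: {n0,n2,n3} ∩ {n0,n2,n4} = {n0,n2}; idom=n2

DF walk-up:
  join n2 pred n0: · stop@n0
  join n2 pred n7: n7→n2 stop@n0
  join n6 pred n2: · stop@n2
  join n6 pred n3: n3 stop@n2
  join n6 pred n5: n5→n3 stop@n2
  join n7 pred n3: n3 stop@n2
  join n7 pred n4: n4 stop@n2
  n0: DF=∅
  n1: DF=∅
  n2: DF={n2}
  n3: DF={n6,n7}
  n4: DF={n7}
  n5: DF={n6}
  n6: DF=∅
  n7: DF={n2}

φ for j: defs {n0,n2,n4}
  DF⁺ = {n2,n7}

Answer: ["n2", "n7"]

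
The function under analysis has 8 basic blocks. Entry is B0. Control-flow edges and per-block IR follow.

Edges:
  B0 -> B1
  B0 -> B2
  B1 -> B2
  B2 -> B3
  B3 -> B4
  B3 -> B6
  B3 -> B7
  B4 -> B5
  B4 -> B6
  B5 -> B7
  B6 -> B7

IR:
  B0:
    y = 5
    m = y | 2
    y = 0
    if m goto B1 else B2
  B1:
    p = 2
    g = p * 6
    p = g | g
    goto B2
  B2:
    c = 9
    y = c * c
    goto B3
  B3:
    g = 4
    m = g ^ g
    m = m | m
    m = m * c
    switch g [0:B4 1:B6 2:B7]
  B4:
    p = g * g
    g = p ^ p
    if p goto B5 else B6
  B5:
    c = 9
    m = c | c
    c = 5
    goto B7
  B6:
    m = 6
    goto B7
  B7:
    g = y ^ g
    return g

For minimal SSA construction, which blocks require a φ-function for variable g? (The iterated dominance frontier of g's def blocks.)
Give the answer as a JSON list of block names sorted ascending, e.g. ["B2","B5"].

Answer: ["B2", "B6", "B7"]

Derivation:
idom tree: B1←B0 B2←B0 B3←B2 B4←B3 B5←B4 B6←B3 B7←B3
Dom∩ at merges:
  B2: preds {B0,B1}: {B0} ∩ {B0,B1} = {B0}; idom=B0
  B6: preds {B3,B4}: {B0,B2,B3} ∩ {B0,B2,B3,B4} = {B0,B2,B3}; idom=B3
  B7: preds {B3,B5,B6}: {B0,B2,B3} ∩ {B0,B2,B3,B4,B5} ∩ {B0,B2,B3,B6} = {B0,B2,B3}; idom=B3

DF derivation:
  B2←B0: walk · to B0
  B2←B1: walk B1 to B0
  B6←B3: walk · to B3
  B6←B4: walk B4 to B3
  B7←B3: walk · to B3
  B7←B5: walk B5→B4 to B3
  B7←B6: walk B6 to B3
  B0: DF=∅
  B1: DF={B2}
  B2: DF=∅
  B3: DF=∅
  B4: DF={B6,B7}
  B5: DF={B7}
  B6: DF={B7}
  B7: DF=∅

φ for g: defs {B1,B3,B4,B7}
  DF⁺ = {B2,B6,B7}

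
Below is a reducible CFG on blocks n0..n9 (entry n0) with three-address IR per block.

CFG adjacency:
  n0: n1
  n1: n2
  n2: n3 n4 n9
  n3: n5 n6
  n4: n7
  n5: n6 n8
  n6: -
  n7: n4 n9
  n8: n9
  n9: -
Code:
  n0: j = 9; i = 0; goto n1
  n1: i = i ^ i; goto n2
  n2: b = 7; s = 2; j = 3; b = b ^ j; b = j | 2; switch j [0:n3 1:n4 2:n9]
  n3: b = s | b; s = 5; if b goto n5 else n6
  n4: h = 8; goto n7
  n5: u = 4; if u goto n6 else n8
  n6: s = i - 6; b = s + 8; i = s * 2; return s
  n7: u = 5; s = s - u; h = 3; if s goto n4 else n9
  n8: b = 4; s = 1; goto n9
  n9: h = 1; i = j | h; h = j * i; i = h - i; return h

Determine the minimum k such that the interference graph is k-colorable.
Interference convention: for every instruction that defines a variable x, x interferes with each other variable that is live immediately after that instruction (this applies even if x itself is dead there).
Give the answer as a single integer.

Answer: 4

Working:
Per-block:
  n0: def={i,j} ue=∅
  n1: def={i} ue={i}
  n2: def={b,j,s} ue=∅
  n3: def={b,s} ue={b,s}
  n4: def={h} ue=∅
  n5: def={u} ue=∅
  n6: def={b,i,s} ue={i}
  n7: def={h,s,u} ue={s}
  n8: def={b,s} ue=∅
  n9: def={h,i} ue={j}

Live sets:
  n0 li=∅ lo={i}
  n1 li={i} lo={i}
  n2 li={i} lo={b,i,j,s}
  n3 li={b,i,j,s} lo={i,j}
  n4 li={j,s} lo={j,s}
  n5 li={i,j} lo={i,j}
  n6 li={i} lo=∅
  n7 li={j,s} lo={j,s}
  n8 li={j} lo={j}
  n9 li={j} lo=∅

Interference:
  b — {i,j,s}
  h — {i,j,s}
  i — {b,h,j,s,u}
  j — {b,h,i,s,u}
  s — {b,h,i,j,u}
  u — {i,j,s}

Chromatic number:
  {b,i,j,s} pairwise interfere (4-clique) ⇒ χ ≥ 4
  assign b→R3 h→R3 i→R0 j→R1 s→R2 u→R3 — no edge inside a register ⇒ χ ≤ 4
  χ = 4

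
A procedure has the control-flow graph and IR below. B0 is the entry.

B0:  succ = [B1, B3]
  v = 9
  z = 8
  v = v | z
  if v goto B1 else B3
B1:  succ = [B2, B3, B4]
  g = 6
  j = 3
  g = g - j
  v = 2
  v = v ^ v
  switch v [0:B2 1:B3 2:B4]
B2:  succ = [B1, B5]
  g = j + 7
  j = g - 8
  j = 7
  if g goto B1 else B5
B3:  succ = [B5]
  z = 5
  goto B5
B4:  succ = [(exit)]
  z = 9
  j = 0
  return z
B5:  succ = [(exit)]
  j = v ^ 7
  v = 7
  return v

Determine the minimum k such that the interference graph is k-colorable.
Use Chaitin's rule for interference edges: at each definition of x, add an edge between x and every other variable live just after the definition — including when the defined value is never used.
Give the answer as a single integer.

Per-block:
  B0: def={v,z} ue=∅
  B1: def={g,j,v} ue=∅
  B2: def={g,j} ue={j}
  B3: def={z} ue=∅
  B4: def={j,z} ue=∅
  B5: def={j,v} ue={v}

Liveness:
  B0 li=∅ lo={v}
  B1 li=∅ lo={j,v}
  B2 li={j,v} lo={v}
  B3 li={v} lo={v}
  B4 li=∅ lo=∅
  B5 li={v} lo=∅

Conflict graph:
  g — {j,v}
  j — {g,v,z}
  v — {g,j,z}
  z — {j,v}

Colouring:
  lower bound: {g,j,v} mutually conflict ⇒ χ ≥ 3
  assign g→c2 j→c0 v→c1 z→c2 — no edge inside a register ⇒ χ ≤ 3
  χ = 3

Answer: 3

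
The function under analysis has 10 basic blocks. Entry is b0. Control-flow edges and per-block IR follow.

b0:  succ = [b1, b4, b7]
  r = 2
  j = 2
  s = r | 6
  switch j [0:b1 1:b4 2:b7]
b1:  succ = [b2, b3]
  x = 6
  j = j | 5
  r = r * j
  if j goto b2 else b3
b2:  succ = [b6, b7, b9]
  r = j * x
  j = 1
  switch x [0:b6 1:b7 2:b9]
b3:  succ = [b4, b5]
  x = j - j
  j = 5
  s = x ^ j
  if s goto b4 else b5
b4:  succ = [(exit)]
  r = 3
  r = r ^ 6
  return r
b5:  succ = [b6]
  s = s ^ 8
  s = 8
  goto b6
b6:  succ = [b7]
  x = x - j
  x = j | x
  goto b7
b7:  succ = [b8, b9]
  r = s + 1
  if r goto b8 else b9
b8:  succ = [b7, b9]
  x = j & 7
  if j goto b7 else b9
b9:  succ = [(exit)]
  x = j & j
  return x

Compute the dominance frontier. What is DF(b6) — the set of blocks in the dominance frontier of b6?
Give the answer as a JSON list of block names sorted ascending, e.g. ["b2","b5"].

Answer: ["b7"]

Working:
idom tree: b1←b0 b2←b1 b3←b1 b4←b0 b5←b3 b6←b1 b7←b0 b8←b7 b9←b0
Dom at joins:
  b4: preds {b0,b3}: {b0} ∩ {b0,b1,b3} = {b0}; idom=b0
  b6: preds {b2,b5}: {b0,b1,b2} ∩ {b0,b1,b3,b5} = {b0,b1}; idom=b1
  b7: preds {b0,b2,b6,b8}: {b0} ∩ {b0,b1,b2} ∩ {b0,b1,b6} ∩ {b0,b7,b8} = {b0}; idom=b0
  b9: preds {b2,b7,b8}: {b0,b1,b2} ∩ {b0,b7} ∩ {b0,b7,b8} = {b0}; idom=b0

DF walk-up:
  b4←b0: walk · to b0
  b4←b3: walk b3→b1 to b0
  b6←b2: walk b2 to b1
  b6←b5: walk b5→b3 to b1
  b7←b0: walk · to b0
  b7←b2: walk b2→b1 to b0
  b7←b6: walk b6→b1 to b0
  b7←b8: walk b8→b7 to b0
  b9←b2: walk b2→b1 to b0
  b9←b7: walk b7 to b0
  b9←b8: walk b8→b7 to b0
  b0 → ∅
  b1 → {b4,b7,b9}
  b2 → {b6,b7,b9}
  b3 → {b4,b6}
  b4 → ∅
  b5 → {b6}
  b6 → {b7}
  b7 → {b7,b9}
  b8 → {b7,b9}
  b9 → ∅

DF(b6) = ["b7"]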